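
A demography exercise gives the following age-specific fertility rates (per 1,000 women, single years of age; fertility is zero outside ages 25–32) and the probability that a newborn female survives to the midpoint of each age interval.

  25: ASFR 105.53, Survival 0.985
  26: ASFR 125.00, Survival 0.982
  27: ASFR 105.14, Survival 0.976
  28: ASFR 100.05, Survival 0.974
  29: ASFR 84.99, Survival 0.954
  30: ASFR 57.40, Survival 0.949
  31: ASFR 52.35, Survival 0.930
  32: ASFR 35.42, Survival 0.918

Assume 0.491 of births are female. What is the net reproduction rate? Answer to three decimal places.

Proportion female at birth = 0.491.
Per-age-group product (1 × ASFR × survival probability):
  25: 1 × 105.53/1000 × 0.985 = 0.10395
  26: 1 × 125.00/1000 × 0.982 = 0.12275
  27: 1 × 105.14/1000 × 0.976 = 0.10262
  28: 1 × 100.05/1000 × 0.974 = 0.09745
  29: 1 × 84.99/1000 × 0.954 = 0.08108
  30: 1 × 57.40/1000 × 0.949 = 0.05447
  31: 1 × 52.35/1000 × 0.930 = 0.04869
  32: 1 × 35.42/1000 × 0.918 = 0.03252
Sum = 0.64353
NRR = 0.491 × 0.64353 = 0.31597

0.316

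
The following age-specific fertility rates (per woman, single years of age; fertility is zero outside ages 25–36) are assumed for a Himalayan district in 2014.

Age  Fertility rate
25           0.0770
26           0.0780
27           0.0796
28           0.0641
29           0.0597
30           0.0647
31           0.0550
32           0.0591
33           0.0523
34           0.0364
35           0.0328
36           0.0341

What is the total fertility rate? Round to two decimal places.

Sum of ASFRs = 0.0770 + 0.0780 + 0.0796 + 0.0641 + 0.0597 + 0.0647 + 0.0550 + 0.0591 + 0.0523 + 0.0364 + 0.0328 + 0.0341 = 0.6928
TFR = 0.6928

0.69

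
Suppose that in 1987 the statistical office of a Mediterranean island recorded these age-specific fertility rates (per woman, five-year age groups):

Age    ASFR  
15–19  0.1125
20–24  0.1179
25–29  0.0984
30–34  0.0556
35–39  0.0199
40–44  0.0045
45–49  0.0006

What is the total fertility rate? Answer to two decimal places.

2.05

Sum of ASFRs = 0.1125 + 0.1179 + 0.0984 + 0.0556 + 0.0199 + 0.0045 + 0.0006 = 0.4094
TFR = 5 × 0.4094 = 2.047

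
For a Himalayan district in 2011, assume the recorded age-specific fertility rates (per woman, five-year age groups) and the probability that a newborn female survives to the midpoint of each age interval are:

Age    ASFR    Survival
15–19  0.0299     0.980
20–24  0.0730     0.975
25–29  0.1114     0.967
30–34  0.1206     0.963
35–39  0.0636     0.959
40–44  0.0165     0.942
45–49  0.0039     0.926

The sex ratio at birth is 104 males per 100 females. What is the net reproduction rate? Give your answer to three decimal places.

0.991

Proportion female at birth = 100 / (100 + 104) = 0.49020.
Survival-weighted fertility by age (5·fₓ·Sₓ):
  15–19: 5 × 0.0299 × 0.980 = 0.14651
  20–24: 5 × 0.0730 × 0.975 = 0.35588
  25–29: 5 × 0.1114 × 0.967 = 0.53862
  30–34: 5 × 0.1206 × 0.963 = 0.58069
  35–39: 5 × 0.0636 × 0.959 = 0.30496
  40–44: 5 × 0.0165 × 0.942 = 0.07772
  45–49: 5 × 0.0039 × 0.926 = 0.01806
Sum = 2.02244
NRR = 0.49020 × 2.02244 = 0.99140
An NRR under 1 implies long-run decline under these rates.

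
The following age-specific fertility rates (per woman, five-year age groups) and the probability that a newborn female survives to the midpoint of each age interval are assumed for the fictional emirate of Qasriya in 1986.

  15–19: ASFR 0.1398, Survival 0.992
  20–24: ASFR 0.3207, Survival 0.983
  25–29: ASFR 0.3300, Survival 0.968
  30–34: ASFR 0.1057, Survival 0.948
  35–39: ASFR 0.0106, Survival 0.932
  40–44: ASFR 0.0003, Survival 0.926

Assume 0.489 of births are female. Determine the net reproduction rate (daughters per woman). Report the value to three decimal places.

Proportion female at birth = 0.489.
Survival-weighted fertility by age (5·fₓ·Sₓ):
  15–19: 5 × 0.1398 × 0.992 = 0.69341
  20–24: 5 × 0.3207 × 0.983 = 1.57624
  25–29: 5 × 0.3300 × 0.968 = 1.59720
  30–34: 5 × 0.1057 × 0.948 = 0.50102
  35–39: 5 × 0.0106 × 0.932 = 0.04940
  40–44: 5 × 0.0003 × 0.926 = 0.00139
Sum = 4.41866
NRR = 0.489 × 4.41866 = 2.16072
NRR > 1, so each generation more than replaces itself.

2.161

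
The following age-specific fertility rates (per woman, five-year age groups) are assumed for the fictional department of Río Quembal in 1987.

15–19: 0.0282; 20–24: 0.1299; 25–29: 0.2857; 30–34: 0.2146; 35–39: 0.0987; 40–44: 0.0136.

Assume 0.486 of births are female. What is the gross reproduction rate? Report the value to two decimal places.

1.87

Proportion female at birth = 0.486.
Sum of ASFRs = 0.0282 + 0.1299 + 0.2857 + 0.2146 + 0.0987 + 0.0136 = 0.7707
TFR = 5 × 0.7707 = 3.8535
GRR = 0.486 × 3.8535 = 1.87280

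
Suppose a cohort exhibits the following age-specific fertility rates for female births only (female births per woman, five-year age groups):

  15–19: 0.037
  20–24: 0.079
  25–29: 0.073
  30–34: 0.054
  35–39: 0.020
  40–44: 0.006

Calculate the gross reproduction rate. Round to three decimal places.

Sum of female ASFRs = 0.037 + 0.079 + 0.073 + 0.054 + 0.020 + 0.006 = 0.269
GRR = 5 × 0.269 = 1.345

1.345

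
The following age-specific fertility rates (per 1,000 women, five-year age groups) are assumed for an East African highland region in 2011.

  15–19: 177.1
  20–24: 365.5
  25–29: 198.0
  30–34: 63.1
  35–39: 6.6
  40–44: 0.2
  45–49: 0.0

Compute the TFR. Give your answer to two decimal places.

Sum of ASFRs = 177.1 + 365.5 + 198.0 + 63.1 + 6.6 + 0.2 + 0.0 = 810.5
TFR = 5 × 810.5 / 1000 = 4.0525

4.05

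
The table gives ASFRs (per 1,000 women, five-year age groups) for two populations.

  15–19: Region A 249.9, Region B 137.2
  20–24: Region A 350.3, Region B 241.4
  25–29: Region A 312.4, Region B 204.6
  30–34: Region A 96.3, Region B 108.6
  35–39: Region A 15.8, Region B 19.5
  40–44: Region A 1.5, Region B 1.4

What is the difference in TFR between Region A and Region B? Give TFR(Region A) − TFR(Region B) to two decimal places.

Region A:
  Sum of ASFRs = 249.9 + 350.3 + 312.4 + 96.3 + 15.8 + 1.5 = 1026.2
  TFR = 5 × 1026.2 / 1000 = 5.131
Region B:
  Sum of ASFRs = 137.2 + 241.4 + 204.6 + 108.6 + 19.5 + 1.4 = 712.7
  TFR = 5 × 712.7 / 1000 = 3.5635
Difference = 5.131 − 3.5635 = 1.5675

1.57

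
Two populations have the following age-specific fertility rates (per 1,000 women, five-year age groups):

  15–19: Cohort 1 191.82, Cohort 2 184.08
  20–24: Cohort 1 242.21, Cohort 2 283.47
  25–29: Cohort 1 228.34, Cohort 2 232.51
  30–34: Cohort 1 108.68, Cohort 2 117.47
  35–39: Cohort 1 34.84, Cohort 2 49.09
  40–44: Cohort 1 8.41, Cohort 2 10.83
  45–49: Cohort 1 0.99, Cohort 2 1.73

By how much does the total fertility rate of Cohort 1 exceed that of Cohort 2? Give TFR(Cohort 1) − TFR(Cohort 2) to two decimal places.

Cohort 1:
  Sum of ASFRs = 191.82 + 242.21 + 228.34 + 108.68 + 34.84 + 8.41 + 0.99 = 815.29
  TFR = 5 × 815.29 / 1000 = 4.07645
Cohort 2:
  Sum of ASFRs = 184.08 + 283.47 + 232.51 + 117.47 + 49.09 + 10.83 + 1.73 = 879.18
  TFR = 5 × 879.18 / 1000 = 4.3959
Difference = 4.07645 − 4.3959 = -0.31945

-0.32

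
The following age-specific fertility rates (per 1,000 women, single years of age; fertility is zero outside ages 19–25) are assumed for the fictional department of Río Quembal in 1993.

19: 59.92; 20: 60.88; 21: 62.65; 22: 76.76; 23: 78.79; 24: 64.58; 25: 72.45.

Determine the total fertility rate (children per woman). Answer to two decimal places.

0.48

Sum of ASFRs = 59.92 + 60.88 + 62.65 + 76.76 + 78.79 + 64.58 + 72.45 = 476.03
TFR = 476.03 / 1000 = 0.47603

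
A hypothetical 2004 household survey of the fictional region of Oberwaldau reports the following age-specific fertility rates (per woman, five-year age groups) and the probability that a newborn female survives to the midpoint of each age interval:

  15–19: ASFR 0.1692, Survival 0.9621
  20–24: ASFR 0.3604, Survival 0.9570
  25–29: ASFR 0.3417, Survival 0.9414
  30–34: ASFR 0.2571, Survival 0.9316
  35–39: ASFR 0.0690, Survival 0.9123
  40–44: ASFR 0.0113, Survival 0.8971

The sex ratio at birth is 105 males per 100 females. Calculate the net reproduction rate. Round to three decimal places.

2.785

Proportion female at birth = 100 / (100 + 105) = 0.48780.
Each age group contributes 5 × ASFR × survival:
  15–19: 5 × 0.1692 × 0.9621 = 0.81394
  20–24: 5 × 0.3604 × 0.9570 = 1.72451
  25–29: 5 × 0.3417 × 0.9414 = 1.60838
  30–34: 5 × 0.2571 × 0.9316 = 1.19757
  35–39: 5 × 0.0690 × 0.9123 = 0.31474
  40–44: 5 × 0.0113 × 0.8971 = 0.05069
Sum = 5.70983
NRR = 0.48780 × 5.70983 = 2.78526
NRR > 1, so each generation more than replaces itself.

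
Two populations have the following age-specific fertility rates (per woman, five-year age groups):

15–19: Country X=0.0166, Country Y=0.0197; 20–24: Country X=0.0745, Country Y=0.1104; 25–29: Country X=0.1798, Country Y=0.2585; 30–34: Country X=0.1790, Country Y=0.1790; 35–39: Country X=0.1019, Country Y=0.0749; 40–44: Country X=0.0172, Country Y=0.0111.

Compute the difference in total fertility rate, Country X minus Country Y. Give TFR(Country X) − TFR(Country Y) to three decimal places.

-0.423

Country X:
  Sum of ASFRs = 0.0166 + 0.0745 + 0.1798 + 0.1790 + 0.1019 + 0.0172 = 0.5690
  TFR = 5 × 0.5690 = 2.845
Country Y:
  Sum of ASFRs = 0.0197 + 0.1104 + 0.2585 + 0.1790 + 0.0749 + 0.0111 = 0.6536
  TFR = 5 × 0.6536 = 3.268
Difference = 2.845 − 3.268 = -0.423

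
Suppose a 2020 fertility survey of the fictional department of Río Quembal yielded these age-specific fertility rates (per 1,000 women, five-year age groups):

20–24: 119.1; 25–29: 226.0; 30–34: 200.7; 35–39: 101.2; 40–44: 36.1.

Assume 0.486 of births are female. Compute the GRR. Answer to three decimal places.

Proportion female at birth = 0.486.
Sum of ASFRs = 119.1 + 226.0 + 200.7 + 101.2 + 36.1 = 683.1
TFR = 5 × 683.1 / 1000 = 3.4155
GRR = 0.486 × 3.4155 = 1.65993

1.660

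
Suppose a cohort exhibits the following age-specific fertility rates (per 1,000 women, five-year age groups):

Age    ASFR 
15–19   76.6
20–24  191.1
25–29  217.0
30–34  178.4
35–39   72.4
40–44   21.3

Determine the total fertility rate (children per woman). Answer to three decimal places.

3.784

Sum of ASFRs = 76.6 + 191.1 + 217.0 + 178.4 + 72.4 + 21.3 = 756.8
TFR = 5 × 756.8 / 1000 = 3.784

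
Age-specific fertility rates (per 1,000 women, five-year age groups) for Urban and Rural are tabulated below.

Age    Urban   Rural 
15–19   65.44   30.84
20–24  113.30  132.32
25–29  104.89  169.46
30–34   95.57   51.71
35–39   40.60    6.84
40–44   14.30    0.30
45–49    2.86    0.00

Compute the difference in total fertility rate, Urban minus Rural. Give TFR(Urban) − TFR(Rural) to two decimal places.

0.23

Urban:
  Sum of ASFRs = 65.44 + 113.30 + 104.89 + 95.57 + 40.60 + 14.30 + 2.86 = 436.96
  TFR = 5 × 436.96 / 1000 = 2.1848
Rural:
  Sum of ASFRs = 30.84 + 132.32 + 169.46 + 51.71 + 6.84 + 0.30 + 0.00 = 391.47
  TFR = 5 × 391.47 / 1000 = 1.95735
Difference = 2.1848 − 1.95735 = 0.22745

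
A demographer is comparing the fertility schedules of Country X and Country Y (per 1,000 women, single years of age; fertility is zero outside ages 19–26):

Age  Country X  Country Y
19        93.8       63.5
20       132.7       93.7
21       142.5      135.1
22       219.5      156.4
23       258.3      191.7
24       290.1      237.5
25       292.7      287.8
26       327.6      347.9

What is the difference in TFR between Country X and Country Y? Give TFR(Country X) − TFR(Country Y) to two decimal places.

0.24

Country X:
  Sum of ASFRs = 93.8 + 132.7 + 142.5 + 219.5 + 258.3 + 290.1 + 292.7 + 327.6 = 1757.2
  TFR = 1757.2 / 1000 = 1.7572
Country Y:
  Sum of ASFRs = 63.5 + 93.7 + 135.1 + 156.4 + 191.7 + 237.5 + 287.8 + 347.9 = 1513.6
  TFR = 1513.6 / 1000 = 1.5136
Difference = 1.7572 − 1.5136 = 0.2436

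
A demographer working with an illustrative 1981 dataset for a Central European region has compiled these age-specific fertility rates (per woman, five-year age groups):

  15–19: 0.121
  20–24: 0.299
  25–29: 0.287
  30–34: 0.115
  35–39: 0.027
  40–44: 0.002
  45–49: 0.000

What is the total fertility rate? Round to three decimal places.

4.255

Sum of ASFRs = 0.121 + 0.299 + 0.287 + 0.115 + 0.027 + 0.002 + 0.000 = 0.851
TFR = 5 × 0.851 = 4.255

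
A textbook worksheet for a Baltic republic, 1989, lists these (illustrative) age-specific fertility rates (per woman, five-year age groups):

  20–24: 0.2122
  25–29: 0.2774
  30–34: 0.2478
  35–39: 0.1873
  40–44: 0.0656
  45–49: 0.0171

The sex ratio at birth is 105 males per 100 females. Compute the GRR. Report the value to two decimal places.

Proportion female at birth = 100 / (100 + 105) = 0.48780.
Sum of ASFRs = 0.2122 + 0.2774 + 0.2478 + 0.1873 + 0.0656 + 0.0171 = 1.0074
TFR = 5 × 1.0074 = 5.037
GRR = 0.48780 × 5.037 = 2.45705

2.46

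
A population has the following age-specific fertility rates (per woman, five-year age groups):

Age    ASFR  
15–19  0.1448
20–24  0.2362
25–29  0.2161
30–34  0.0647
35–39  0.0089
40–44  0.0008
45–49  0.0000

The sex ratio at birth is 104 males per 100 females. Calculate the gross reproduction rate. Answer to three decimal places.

1.646

Proportion female at birth = 100 / (100 + 104) = 0.49020.
Sum of ASFRs = 0.1448 + 0.2362 + 0.2161 + 0.0647 + 0.0089 + 0.0008 + 0.0000 = 0.6715
TFR = 5 × 0.6715 = 3.3575
GRR = 0.49020 × 3.3575 = 1.64585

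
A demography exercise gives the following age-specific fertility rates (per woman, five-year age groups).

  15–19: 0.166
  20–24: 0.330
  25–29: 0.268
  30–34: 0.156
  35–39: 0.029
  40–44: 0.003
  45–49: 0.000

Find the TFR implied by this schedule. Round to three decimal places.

Sum of ASFRs = 0.166 + 0.330 + 0.268 + 0.156 + 0.029 + 0.003 + 0.000 = 0.952
TFR = 5 × 0.952 = 4.76

4.760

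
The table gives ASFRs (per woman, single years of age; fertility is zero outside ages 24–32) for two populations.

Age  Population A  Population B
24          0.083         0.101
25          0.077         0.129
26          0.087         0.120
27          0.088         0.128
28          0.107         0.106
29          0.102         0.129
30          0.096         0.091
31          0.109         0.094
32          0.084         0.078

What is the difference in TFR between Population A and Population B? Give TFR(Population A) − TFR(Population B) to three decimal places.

-0.143

Population A:
  Sum of ASFRs = 0.083 + 0.077 + 0.087 + 0.088 + 0.107 + 0.102 + 0.096 + 0.109 + 0.084 = 0.833
  TFR = 0.833
Population B:
  Sum of ASFRs = 0.101 + 0.129 + 0.120 + 0.128 + 0.106 + 0.129 + 0.091 + 0.094 + 0.078 = 0.976
  TFR = 0.976
Difference = 0.833 − 0.976 = -0.143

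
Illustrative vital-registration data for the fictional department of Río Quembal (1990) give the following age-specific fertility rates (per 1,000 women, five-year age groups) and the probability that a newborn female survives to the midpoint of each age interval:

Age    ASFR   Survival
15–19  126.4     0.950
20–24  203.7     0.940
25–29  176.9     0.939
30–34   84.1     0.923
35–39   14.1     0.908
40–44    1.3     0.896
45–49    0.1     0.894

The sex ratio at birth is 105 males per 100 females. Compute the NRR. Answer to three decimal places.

Proportion female at birth = 100 / (100 + 105) = 0.48780.
Survival-weighted fertility by age (5·fₓ·Sₓ):
  15–19: 5 × 126.4/1000 × 0.950 = 0.60040
  20–24: 5 × 203.7/1000 × 0.940 = 0.95739
  25–29: 5 × 176.9/1000 × 0.939 = 0.83055
  30–34: 5 × 84.1/1000 × 0.923 = 0.38812
  35–39: 5 × 14.1/1000 × 0.908 = 0.06401
  40–44: 5 × 1.3/1000 × 0.896 = 0.00582
  45–49: 5 × 0.1/1000 × 0.894 = 0.00045
Sum = 2.84674
NRR = 0.48780 × 2.84674 = 1.38864

1.389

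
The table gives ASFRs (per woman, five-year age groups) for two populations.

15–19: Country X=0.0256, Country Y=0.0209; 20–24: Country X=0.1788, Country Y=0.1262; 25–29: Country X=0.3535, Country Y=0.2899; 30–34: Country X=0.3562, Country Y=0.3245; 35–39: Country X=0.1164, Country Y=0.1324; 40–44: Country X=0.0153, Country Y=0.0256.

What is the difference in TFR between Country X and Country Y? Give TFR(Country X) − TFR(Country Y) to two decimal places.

Country X:
  Sum of ASFRs = 0.0256 + 0.1788 + 0.3535 + 0.3562 + 0.1164 + 0.0153 = 1.0458
  TFR = 5 × 1.0458 = 5.229
Country Y:
  Sum of ASFRs = 0.0209 + 0.1262 + 0.2899 + 0.3245 + 0.1324 + 0.0256 = 0.9195
  TFR = 5 × 0.9195 = 4.5975
Difference = 5.229 − 4.5975 = 0.6315

0.63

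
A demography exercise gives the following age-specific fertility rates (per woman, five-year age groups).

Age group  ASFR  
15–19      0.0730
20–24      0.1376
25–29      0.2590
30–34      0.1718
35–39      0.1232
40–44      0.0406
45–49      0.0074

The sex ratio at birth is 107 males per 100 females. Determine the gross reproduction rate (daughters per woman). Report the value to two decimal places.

1.96

Proportion female at birth = 100 / (100 + 107) = 0.48309.
Sum of ASFRs = 0.0730 + 0.1376 + 0.2590 + 0.1718 + 0.1232 + 0.0406 + 0.0074 = 0.8126
TFR = 5 × 0.8126 = 4.063
GRR = 0.48309 × 4.063 = 1.96279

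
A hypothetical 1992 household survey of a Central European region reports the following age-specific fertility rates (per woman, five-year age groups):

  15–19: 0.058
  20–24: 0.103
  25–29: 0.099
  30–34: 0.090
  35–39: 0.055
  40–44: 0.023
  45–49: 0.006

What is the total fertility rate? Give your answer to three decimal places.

Sum of ASFRs = 0.058 + 0.103 + 0.099 + 0.090 + 0.055 + 0.023 + 0.006 = 0.434
TFR = 5 × 0.434 = 2.17

2.170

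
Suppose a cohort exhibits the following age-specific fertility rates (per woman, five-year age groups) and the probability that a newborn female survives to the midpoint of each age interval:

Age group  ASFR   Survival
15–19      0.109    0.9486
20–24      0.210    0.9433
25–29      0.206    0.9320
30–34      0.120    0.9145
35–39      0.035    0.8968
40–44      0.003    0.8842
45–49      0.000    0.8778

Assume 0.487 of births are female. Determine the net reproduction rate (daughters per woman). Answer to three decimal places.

1.552

Proportion female at birth = 0.487.
Each age group contributes 5 × ASFR × survival:
  15–19: 5 × 0.109 × 0.9486 = 0.51699
  20–24: 5 × 0.210 × 0.9433 = 0.99047
  25–29: 5 × 0.206 × 0.9320 = 0.95996
  30–34: 5 × 0.120 × 0.9145 = 0.54870
  35–39: 5 × 0.035 × 0.8968 = 0.15694
  40–44: 5 × 0.003 × 0.8842 = 0.01326
  45–49: 5 × 0.000 × 0.8778 = 0.00000
Sum = 3.18632
NRR = 0.487 × 3.18632 = 1.55174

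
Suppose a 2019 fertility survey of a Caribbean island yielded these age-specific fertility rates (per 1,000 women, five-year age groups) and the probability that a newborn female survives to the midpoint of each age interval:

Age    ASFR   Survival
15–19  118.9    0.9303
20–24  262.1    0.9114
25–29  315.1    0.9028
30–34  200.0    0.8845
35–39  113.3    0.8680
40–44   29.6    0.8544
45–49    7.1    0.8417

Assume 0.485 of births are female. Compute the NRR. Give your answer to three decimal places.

2.281

Proportion female at birth = 0.485.
Each age group contributes 5 × ASFR × survival:
  15–19: 5 × 118.9/1000 × 0.9303 = 0.55306
  20–24: 5 × 262.1/1000 × 0.9114 = 1.19439
  25–29: 5 × 315.1/1000 × 0.9028 = 1.42236
  30–34: 5 × 200.0/1000 × 0.8845 = 0.88450
  35–39: 5 × 113.3/1000 × 0.8680 = 0.49172
  40–44: 5 × 29.6/1000 × 0.8544 = 0.12645
  45–49: 5 × 7.1/1000 × 0.8417 = 0.02988
Sum = 4.70236
NRR = 0.485 × 4.70236 = 2.28064
NRR > 1, so each generation more than replaces itself.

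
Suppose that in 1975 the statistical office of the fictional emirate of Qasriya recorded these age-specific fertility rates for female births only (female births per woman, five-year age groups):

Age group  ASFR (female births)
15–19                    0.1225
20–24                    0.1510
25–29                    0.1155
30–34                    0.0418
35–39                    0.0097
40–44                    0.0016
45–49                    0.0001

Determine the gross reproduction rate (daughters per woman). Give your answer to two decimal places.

2.21

Sum of female ASFRs = 0.1225 + 0.1510 + 0.1155 + 0.0418 + 0.0097 + 0.0016 + 0.0001 = 0.4422
GRR = 5 × 0.4422 = 2.211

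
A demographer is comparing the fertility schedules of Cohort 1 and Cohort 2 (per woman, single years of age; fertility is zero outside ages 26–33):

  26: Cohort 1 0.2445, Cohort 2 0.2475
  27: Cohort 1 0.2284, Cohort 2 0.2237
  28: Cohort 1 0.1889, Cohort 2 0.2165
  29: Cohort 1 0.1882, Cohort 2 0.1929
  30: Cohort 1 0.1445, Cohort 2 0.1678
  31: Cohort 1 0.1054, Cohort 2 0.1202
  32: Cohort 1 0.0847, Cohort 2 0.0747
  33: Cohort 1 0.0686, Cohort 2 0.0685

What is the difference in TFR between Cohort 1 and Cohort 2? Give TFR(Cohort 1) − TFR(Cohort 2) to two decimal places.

-0.06

Cohort 1:
  Sum of ASFRs = 0.2445 + 0.2284 + 0.1889 + 0.1882 + 0.1445 + 0.1054 + 0.0847 + 0.0686 = 1.2532
  TFR = 1.2532
Cohort 2:
  Sum of ASFRs = 0.2475 + 0.2237 + 0.2165 + 0.1929 + 0.1678 + 0.1202 + 0.0747 + 0.0685 = 1.3118
  TFR = 1.3118
Difference = 1.2532 − 1.3118 = -0.0586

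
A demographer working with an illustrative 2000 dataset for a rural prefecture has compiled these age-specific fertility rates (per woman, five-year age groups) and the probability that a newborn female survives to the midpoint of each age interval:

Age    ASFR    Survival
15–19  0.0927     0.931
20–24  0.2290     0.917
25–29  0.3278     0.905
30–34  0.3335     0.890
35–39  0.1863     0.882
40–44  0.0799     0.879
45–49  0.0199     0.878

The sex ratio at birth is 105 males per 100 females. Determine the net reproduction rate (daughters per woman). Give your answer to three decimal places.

2.785

Proportion female at birth = 100 / (100 + 105) = 0.48780.
Survival-weighted fertility by age (5·fₓ·Sₓ):
  15–19: 5 × 0.0927 × 0.931 = 0.43152
  20–24: 5 × 0.2290 × 0.917 = 1.04997
  25–29: 5 × 0.3278 × 0.905 = 1.48330
  30–34: 5 × 0.3335 × 0.890 = 1.48408
  35–39: 5 × 0.1863 × 0.882 = 0.82158
  40–44: 5 × 0.0799 × 0.879 = 0.35116
  45–49: 5 × 0.0199 × 0.878 = 0.08736
Sum = 5.70897
NRR = 0.48780 × 5.70897 = 2.78484
NRR > 1, so each generation more than replaces itself.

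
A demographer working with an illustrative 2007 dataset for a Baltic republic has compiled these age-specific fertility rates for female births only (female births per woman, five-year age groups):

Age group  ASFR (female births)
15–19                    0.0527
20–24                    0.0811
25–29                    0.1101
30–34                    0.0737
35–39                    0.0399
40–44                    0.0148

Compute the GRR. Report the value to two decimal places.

Sum of female ASFRs = 0.0527 + 0.0811 + 0.1101 + 0.0737 + 0.0399 + 0.0148 = 0.3723
GRR = 5 × 0.3723 = 1.8615

1.86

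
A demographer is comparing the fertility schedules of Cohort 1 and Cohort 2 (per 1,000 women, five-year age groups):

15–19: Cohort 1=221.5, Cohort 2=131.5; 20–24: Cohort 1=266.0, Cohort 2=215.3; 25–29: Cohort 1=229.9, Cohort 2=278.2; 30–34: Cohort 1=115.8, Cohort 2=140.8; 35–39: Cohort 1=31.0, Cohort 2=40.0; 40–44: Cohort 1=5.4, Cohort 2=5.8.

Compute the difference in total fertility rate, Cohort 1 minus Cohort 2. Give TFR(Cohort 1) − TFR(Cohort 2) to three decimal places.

Cohort 1:
  Sum of ASFRs = 221.5 + 266.0 + 229.9 + 115.8 + 31.0 + 5.4 = 869.6
  TFR = 5 × 869.6 / 1000 = 4.348
Cohort 2:
  Sum of ASFRs = 131.5 + 215.3 + 278.2 + 140.8 + 40.0 + 5.8 = 811.6
  TFR = 5 × 811.6 / 1000 = 4.058
Difference = 4.348 − 4.058 = 0.29

0.290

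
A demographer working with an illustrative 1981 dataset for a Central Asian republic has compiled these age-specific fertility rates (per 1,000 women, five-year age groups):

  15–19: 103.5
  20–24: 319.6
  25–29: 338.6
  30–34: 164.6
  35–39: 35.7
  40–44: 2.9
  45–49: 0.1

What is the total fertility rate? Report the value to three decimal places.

Sum of ASFRs = 103.5 + 319.6 + 338.6 + 164.6 + 35.7 + 2.9 + 0.1 = 965.0
TFR = 5 × 965.0 / 1000 = 4.825

4.825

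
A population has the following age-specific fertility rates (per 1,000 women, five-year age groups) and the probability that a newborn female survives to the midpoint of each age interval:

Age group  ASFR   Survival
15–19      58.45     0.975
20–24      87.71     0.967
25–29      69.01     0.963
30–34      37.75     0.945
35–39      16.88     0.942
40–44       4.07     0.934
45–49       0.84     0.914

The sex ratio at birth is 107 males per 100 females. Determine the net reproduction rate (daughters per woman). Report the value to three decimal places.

0.639

Proportion female at birth = 100 / (100 + 107) = 0.48309.
Survival-weighted fertility by age (5·fₓ·Sₓ):
  15–19: 5 × 58.45/1000 × 0.975 = 0.28494
  20–24: 5 × 87.71/1000 × 0.967 = 0.42408
  25–29: 5 × 69.01/1000 × 0.963 = 0.33228
  30–34: 5 × 37.75/1000 × 0.945 = 0.17837
  35–39: 5 × 16.88/1000 × 0.942 = 0.07950
  40–44: 5 × 4.07/1000 × 0.934 = 0.01901
  45–49: 5 × 0.84/1000 × 0.914 = 0.00384
Sum = 1.32202
NRR = 0.48309 × 1.32202 = 0.63865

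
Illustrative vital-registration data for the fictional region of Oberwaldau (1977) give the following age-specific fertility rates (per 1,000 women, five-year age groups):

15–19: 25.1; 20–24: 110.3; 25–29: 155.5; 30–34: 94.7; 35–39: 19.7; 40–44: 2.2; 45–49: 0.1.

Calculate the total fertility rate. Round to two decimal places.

Sum of ASFRs = 25.1 + 110.3 + 155.5 + 94.7 + 19.7 + 2.2 + 0.1 = 407.6
TFR = 5 × 407.6 / 1000 = 2.038

2.04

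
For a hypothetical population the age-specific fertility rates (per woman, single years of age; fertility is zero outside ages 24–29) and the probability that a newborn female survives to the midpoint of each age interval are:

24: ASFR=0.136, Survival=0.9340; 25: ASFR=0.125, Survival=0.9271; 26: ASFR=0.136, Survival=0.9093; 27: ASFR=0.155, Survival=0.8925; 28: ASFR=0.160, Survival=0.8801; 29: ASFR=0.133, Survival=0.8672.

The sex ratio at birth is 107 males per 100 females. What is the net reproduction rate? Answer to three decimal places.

0.368

Proportion female at birth = 100 / (100 + 107) = 0.48309.
Each age group contributes 1 × ASFR × survival:
  24: 1 × 0.136 × 0.9340 = 0.12702
  25: 1 × 0.125 × 0.9271 = 0.11589
  26: 1 × 0.136 × 0.9093 = 0.12366
  27: 1 × 0.155 × 0.8925 = 0.13834
  28: 1 × 0.160 × 0.8801 = 0.14082
  29: 1 × 0.133 × 0.8672 = 0.11534
Sum = 0.76107
NRR = 0.48309 × 0.76107 = 0.36767
An NRR under 1 implies long-run decline under these rates.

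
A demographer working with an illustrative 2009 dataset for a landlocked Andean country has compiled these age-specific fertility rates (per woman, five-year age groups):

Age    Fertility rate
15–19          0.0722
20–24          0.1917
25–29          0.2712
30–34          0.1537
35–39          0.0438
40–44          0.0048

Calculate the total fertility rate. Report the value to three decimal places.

Sum of ASFRs = 0.0722 + 0.1917 + 0.2712 + 0.1537 + 0.0438 + 0.0048 = 0.7374
TFR = 5 × 0.7374 = 3.687

3.687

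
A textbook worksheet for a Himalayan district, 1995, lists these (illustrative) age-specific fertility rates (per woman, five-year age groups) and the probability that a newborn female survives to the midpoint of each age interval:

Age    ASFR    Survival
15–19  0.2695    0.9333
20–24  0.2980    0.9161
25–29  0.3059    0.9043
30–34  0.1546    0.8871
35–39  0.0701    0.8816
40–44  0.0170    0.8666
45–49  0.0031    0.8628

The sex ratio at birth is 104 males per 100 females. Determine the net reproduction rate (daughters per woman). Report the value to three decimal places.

Proportion female at birth = 100 / (100 + 104) = 0.49020.
Per-age-group product (5 × ASFR × survival probability):
  15–19: 5 × 0.2695 × 0.9333 = 1.25762
  20–24: 5 × 0.2980 × 0.9161 = 1.36499
  25–29: 5 × 0.3059 × 0.9043 = 1.38313
  30–34: 5 × 0.1546 × 0.8871 = 0.68573
  35–39: 5 × 0.0701 × 0.8816 = 0.30900
  40–44: 5 × 0.0170 × 0.8666 = 0.07366
  45–49: 5 × 0.0031 × 0.8628 = 0.01337
Sum = 5.08750
NRR = 0.49020 × 5.08750 = 2.49389
With NRR above 1 the population is above replacement fertility.

2.494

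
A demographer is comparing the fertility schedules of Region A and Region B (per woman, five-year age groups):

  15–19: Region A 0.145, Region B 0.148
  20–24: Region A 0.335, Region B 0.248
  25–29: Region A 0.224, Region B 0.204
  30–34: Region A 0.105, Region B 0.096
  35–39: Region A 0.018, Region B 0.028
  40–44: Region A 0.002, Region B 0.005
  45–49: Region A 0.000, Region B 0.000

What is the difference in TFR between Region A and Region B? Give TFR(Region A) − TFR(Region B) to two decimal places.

Region A:
  Sum of ASFRs = 0.145 + 0.335 + 0.224 + 0.105 + 0.018 + 0.002 + 0.000 = 0.829
  TFR = 5 × 0.829 = 4.145
Region B:
  Sum of ASFRs = 0.148 + 0.248 + 0.204 + 0.096 + 0.028 + 0.005 + 0.000 = 0.729
  TFR = 5 × 0.729 = 3.645
Difference = 4.145 − 3.645 = 0.5

0.50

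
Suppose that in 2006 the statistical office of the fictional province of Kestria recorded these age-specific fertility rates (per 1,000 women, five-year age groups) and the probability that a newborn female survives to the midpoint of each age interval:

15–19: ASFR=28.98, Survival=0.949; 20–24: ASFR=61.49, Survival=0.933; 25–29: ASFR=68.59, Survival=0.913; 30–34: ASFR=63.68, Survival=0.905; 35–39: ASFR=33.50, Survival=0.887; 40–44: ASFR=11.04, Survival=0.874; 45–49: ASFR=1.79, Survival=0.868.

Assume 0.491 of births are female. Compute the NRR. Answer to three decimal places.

0.604

Proportion female at birth = 0.491.
Survival-weighted fertility by age (5·fₓ·Sₓ):
  15–19: 5 × 28.98/1000 × 0.949 = 0.13751
  20–24: 5 × 61.49/1000 × 0.933 = 0.28685
  25–29: 5 × 68.59/1000 × 0.913 = 0.31311
  30–34: 5 × 63.68/1000 × 0.905 = 0.28815
  35–39: 5 × 33.50/1000 × 0.887 = 0.14857
  40–44: 5 × 11.04/1000 × 0.874 = 0.04824
  45–49: 5 × 1.79/1000 × 0.868 = 0.00777
Sum = 1.23020
NRR = 0.491 × 1.23020 = 0.60403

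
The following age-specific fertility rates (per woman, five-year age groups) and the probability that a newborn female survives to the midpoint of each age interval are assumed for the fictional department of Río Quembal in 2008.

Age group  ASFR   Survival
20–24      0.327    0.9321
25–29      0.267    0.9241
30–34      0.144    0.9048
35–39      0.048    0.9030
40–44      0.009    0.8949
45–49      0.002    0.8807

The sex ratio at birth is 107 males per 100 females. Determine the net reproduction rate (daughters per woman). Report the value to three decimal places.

Proportion female at birth = 100 / (100 + 107) = 0.48309.
Weighting each age-specific rate by interval width and survival:
  20–24: 5 × 0.327 × 0.9321 = 1.52398
  25–29: 5 × 0.267 × 0.9241 = 1.23367
  30–34: 5 × 0.144 × 0.9048 = 0.65146
  35–39: 5 × 0.048 × 0.9030 = 0.21672
  40–44: 5 × 0.009 × 0.8949 = 0.04027
  45–49: 5 × 0.002 × 0.8807 = 0.00881
Sum = 3.67491
NRR = 0.48309 × 3.67491 = 1.77531
An NRR exceeding 1 indicates intrinsic growth under these rates.

1.775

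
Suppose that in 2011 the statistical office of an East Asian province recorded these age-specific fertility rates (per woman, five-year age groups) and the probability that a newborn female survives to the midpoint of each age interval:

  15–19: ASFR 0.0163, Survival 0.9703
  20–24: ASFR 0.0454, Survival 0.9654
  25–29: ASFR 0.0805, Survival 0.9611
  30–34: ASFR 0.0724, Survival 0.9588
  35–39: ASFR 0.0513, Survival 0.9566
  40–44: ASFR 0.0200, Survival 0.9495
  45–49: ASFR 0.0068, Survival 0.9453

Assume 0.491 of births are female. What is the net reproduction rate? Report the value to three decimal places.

Proportion female at birth = 0.491.
Survival-weighted fertility by age (5·fₓ·Sₓ):
  15–19: 5 × 0.0163 × 0.9703 = 0.07908
  20–24: 5 × 0.0454 × 0.9654 = 0.21915
  25–29: 5 × 0.0805 × 0.9611 = 0.38684
  30–34: 5 × 0.0724 × 0.9588 = 0.34709
  35–39: 5 × 0.0513 × 0.9566 = 0.24537
  40–44: 5 × 0.0200 × 0.9495 = 0.09495
  45–49: 5 × 0.0068 × 0.9453 = 0.03214
Sum = 1.40462
NRR = 0.491 × 1.40462 = 0.68967

0.690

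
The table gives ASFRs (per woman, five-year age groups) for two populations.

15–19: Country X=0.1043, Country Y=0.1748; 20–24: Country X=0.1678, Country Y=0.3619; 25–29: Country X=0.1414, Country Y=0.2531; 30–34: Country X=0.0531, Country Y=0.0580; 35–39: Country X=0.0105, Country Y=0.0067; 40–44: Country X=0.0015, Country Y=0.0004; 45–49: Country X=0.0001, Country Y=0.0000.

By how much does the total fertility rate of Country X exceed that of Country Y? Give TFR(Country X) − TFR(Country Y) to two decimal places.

-1.88

Country X:
  Sum of ASFRs = 0.1043 + 0.1678 + 0.1414 + 0.0531 + 0.0105 + 0.0015 + 0.0001 = 0.4787
  TFR = 5 × 0.4787 = 2.3935
Country Y:
  Sum of ASFRs = 0.1748 + 0.3619 + 0.2531 + 0.0580 + 0.0067 + 0.0004 + 0.0000 = 0.8549
  TFR = 5 × 0.8549 = 4.2745
Difference = 2.3935 − 4.2745 = -1.881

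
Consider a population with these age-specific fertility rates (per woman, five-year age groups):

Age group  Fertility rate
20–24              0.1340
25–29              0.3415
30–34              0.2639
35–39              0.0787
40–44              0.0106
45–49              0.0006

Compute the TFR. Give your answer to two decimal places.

4.15

Sum of ASFRs = 0.1340 + 0.3415 + 0.2639 + 0.0787 + 0.0106 + 0.0006 = 0.8293
TFR = 5 × 0.8293 = 4.1465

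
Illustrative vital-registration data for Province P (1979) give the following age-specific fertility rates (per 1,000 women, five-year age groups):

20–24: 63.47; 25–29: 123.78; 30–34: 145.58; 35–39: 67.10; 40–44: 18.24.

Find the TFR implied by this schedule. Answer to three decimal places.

Sum of ASFRs = 63.47 + 123.78 + 145.58 + 67.10 + 18.24 = 418.17
TFR = 5 × 418.17 / 1000 = 2.09085

2.091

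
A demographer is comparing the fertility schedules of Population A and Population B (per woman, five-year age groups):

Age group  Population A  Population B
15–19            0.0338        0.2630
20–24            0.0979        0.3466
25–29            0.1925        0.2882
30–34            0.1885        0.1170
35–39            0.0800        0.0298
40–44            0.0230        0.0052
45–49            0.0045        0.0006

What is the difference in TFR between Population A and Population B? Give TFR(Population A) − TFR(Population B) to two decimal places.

Population A:
  Sum of ASFRs = 0.0338 + 0.0979 + 0.1925 + 0.1885 + 0.0800 + 0.0230 + 0.0045 = 0.6202
  TFR = 5 × 0.6202 = 3.101
Population B:
  Sum of ASFRs = 0.2630 + 0.3466 + 0.2882 + 0.1170 + 0.0298 + 0.0052 + 0.0006 = 1.0504
  TFR = 5 × 1.0504 = 5.252
Difference = 3.101 − 5.252 = -2.151

-2.15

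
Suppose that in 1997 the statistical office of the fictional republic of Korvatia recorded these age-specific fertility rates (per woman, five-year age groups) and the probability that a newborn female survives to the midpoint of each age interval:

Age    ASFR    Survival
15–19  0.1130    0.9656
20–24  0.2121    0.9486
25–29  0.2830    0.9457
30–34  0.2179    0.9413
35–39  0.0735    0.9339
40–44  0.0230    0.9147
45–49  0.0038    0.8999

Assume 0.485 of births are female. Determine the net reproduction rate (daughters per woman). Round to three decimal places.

Proportion female at birth = 0.485.
Survival-weighted fertility by age (5·fₓ·Sₓ):
  15–19: 5 × 0.1130 × 0.9656 = 0.54556
  20–24: 5 × 0.2121 × 0.9486 = 1.00599
  25–29: 5 × 0.2830 × 0.9457 = 1.33817
  30–34: 5 × 0.2179 × 0.9413 = 1.02555
  35–39: 5 × 0.0735 × 0.9339 = 0.34321
  40–44: 5 × 0.0230 × 0.9147 = 0.10519
  45–49: 5 × 0.0038 × 0.8999 = 0.01710
Sum = 4.38077
NRR = 0.485 × 4.38077 = 2.12467
An NRR exceeding 1 indicates intrinsic growth under these rates.

2.125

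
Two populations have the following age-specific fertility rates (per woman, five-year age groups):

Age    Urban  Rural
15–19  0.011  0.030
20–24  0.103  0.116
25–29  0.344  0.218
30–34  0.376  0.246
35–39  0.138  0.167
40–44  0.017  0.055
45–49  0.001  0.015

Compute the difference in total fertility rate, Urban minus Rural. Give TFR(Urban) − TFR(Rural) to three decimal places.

0.715

Urban:
  Sum of ASFRs = 0.011 + 0.103 + 0.344 + 0.376 + 0.138 + 0.017 + 0.001 = 0.990
  TFR = 5 × 0.990 = 4.95
Rural:
  Sum of ASFRs = 0.030 + 0.116 + 0.218 + 0.246 + 0.167 + 0.055 + 0.015 = 0.847
  TFR = 5 × 0.847 = 4.235
Difference = 4.95 − 4.235 = 0.715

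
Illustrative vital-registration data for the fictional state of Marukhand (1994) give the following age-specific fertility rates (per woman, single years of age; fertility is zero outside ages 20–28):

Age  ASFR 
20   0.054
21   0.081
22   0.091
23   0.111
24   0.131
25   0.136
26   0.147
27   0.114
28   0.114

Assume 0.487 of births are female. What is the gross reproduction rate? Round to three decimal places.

Proportion female at birth = 0.487.
Sum of ASFRs = 0.054 + 0.081 + 0.091 + 0.111 + 0.131 + 0.136 + 0.147 + 0.114 + 0.114 = 0.979
TFR = 0.979
GRR = 0.487 × 0.979 = 0.47677

0.477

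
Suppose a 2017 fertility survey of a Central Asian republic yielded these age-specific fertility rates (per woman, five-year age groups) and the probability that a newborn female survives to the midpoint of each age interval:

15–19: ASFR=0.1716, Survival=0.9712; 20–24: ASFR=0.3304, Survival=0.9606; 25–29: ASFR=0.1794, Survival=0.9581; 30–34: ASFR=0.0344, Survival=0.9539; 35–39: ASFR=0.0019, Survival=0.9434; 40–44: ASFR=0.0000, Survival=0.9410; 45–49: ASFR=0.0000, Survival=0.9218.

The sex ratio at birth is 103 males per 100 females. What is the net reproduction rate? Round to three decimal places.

1.701

Proportion female at birth = 100 / (100 + 103) = 0.49261.
Survival-weighted fertility by age (5·fₓ·Sₓ):
  15–19: 5 × 0.1716 × 0.9712 = 0.83329
  20–24: 5 × 0.3304 × 0.9606 = 1.58691
  25–29: 5 × 0.1794 × 0.9581 = 0.85942
  30–34: 5 × 0.0344 × 0.9539 = 0.16407
  35–39: 5 × 0.0019 × 0.9434 = 0.00896
  40–44: 5 × 0.0000 × 0.9410 = 0.00000
  45–49: 5 × 0.0000 × 0.9218 = 0.00000
Sum = 3.45265
NRR = 0.49261 × 3.45265 = 1.70081
NRR > 1, so each generation more than replaces itself.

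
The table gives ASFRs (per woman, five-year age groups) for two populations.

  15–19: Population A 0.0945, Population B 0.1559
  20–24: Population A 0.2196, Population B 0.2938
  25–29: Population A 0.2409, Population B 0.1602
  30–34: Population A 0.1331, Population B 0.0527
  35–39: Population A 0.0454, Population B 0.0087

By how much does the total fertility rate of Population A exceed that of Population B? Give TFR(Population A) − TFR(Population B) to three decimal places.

Population A:
  Sum of ASFRs = 0.0945 + 0.2196 + 0.2409 + 0.1331 + 0.0454 = 0.7335
  TFR = 5 × 0.7335 = 3.6675
Population B:
  Sum of ASFRs = 0.1559 + 0.2938 + 0.1602 + 0.0527 + 0.0087 = 0.6713
  TFR = 5 × 0.6713 = 3.3565
Difference = 3.6675 − 3.3565 = 0.311

0.311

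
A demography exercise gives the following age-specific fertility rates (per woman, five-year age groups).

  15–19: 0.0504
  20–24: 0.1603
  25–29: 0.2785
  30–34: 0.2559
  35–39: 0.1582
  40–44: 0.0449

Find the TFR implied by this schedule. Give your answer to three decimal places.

Sum of ASFRs = 0.0504 + 0.1603 + 0.2785 + 0.2559 + 0.1582 + 0.0449 = 0.9482
TFR = 5 × 0.9482 = 4.741

4.741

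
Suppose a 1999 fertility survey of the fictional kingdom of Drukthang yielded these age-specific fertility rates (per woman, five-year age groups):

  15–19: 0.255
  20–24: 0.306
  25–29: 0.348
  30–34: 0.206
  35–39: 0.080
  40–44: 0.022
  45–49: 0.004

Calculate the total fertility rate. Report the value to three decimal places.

6.105

Sum of ASFRs = 0.255 + 0.306 + 0.348 + 0.206 + 0.080 + 0.022 + 0.004 = 1.221
TFR = 5 × 1.221 = 6.105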